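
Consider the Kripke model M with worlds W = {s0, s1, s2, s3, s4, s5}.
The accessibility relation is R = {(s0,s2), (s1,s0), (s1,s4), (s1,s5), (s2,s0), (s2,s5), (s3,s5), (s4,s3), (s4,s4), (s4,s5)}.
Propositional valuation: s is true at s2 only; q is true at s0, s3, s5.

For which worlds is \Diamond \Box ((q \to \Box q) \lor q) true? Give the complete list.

Recall that \Box ψ holds at a world iff ψ holds at every accessible world, and \Diamond ψ holds iff ψ holds at some accessible world.
Let φ = \Diamond \Box ((q \to \Box q) \lor q). Evaluate φ at each world:
  s0 (successors {s2}): φ is true.
  s1 (successors {s0, s4, s5}): φ is true.
  s2 (successors {s0, s5}): φ is true.
  s3 (successors {s5}): φ is true.
  s4 (successors {s3, s4, s5}): φ is true.
  s5 (successors ∅): φ is false.
For instance, at s0:
  At s0: \Diamond \Box ((q \to \Box q) \lor q) requires \Box ((q \to \Box q) \lor q) at some successor in {s2}.
    \Box ((q \to \Box q) \lor q) holds at s2, so \Diamond \Box ((q \to \Box q) \lor q) is true at s0.
      At s2: \Box ((q \to \Box q) \lor q) requires (q \to \Box q) \lor q at every successor {s0, s5}.
        At s0: (q \to \Box q) \lor q is true.
        At s5: (q \to \Box q) \lor q is true.
      So \Box ((q \to \Box q) \lor q) is true at s2.
Satisfying worlds: {s0, s1, s2, s3, s4}

s0, s1, s2, s3, s4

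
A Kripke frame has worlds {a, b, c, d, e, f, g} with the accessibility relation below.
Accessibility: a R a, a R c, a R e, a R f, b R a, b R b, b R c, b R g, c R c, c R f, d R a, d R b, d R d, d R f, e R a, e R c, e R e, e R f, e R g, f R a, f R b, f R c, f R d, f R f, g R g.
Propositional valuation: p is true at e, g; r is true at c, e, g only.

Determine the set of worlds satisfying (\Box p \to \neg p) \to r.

c, e, g

Let φ = (\Box p \to \neg p) \to r. Evaluate φ at each world:
  a (successors {a, c, e, f}): φ is false.
  b (successors {a, b, c, g}): φ is false.
  c (successors {c, f}): φ is true.
  d (successors {a, b, d, f}): φ is false.
  e (successors {a, c, e, f, g}): φ is true.
  f (successors {a, b, c, d, f}): φ is false.
  g (successors {g}): φ is true.
For instance, at g:
  At g: \Box p \to \neg p is false, r is true, so (\Box p \to \neg p) \to r is true.
    At g: \Box p is true, \neg p is false, so \Box p \to \neg p is false.
      At g: \Box p requires p at every successor {g}.
        At g: p is true.
      So \Box p is true at g.
Satisfying worlds: {c, e, g}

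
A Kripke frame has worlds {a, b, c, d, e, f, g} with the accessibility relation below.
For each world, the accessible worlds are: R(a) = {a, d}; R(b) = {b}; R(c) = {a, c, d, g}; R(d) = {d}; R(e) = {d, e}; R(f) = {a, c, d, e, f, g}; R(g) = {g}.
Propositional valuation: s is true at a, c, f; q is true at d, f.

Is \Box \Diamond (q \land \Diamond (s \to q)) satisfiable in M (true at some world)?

Let φ = \Box \Diamond (q \land \Diamond (s \to q)). Evaluate φ at each world:
  a (successors {a, d}): φ is true.
  b (successors {b}): φ is false.
  c (successors {a, c, d, g}): φ is false.
  d (successors {d}): φ is true.
  e (successors {d, e}): φ is true.
  f (successors {a, c, d, e, f, g}): φ is false.
  g (successors {g}): φ is false.
Detail at a (witness):
  At a: \Box \Diamond (q \land \Diamond (s \to q)) requires \Diamond (q \land \Diamond (s \to q)) at every successor {a, d}.
      At a: \Diamond (q \land \Diamond (s \to q)) requires q \land \Diamond (s \to q) at some successor in {a, d}.
        q \land \Diamond (s \to q) holds at d, so \Diamond (q \land \Diamond (s \to q)) is true at a.
      At d: \Diamond (q \land \Diamond (s \to q)) requires q \land \Diamond (s \to q) at some successor in {d}.
        q \land \Diamond (s \to q) holds at d, so \Diamond (q \land \Diamond (s \to q)) is true at d.
  So \Box \Diamond (q \land \Diamond (s \to q)) is true at a.

Yes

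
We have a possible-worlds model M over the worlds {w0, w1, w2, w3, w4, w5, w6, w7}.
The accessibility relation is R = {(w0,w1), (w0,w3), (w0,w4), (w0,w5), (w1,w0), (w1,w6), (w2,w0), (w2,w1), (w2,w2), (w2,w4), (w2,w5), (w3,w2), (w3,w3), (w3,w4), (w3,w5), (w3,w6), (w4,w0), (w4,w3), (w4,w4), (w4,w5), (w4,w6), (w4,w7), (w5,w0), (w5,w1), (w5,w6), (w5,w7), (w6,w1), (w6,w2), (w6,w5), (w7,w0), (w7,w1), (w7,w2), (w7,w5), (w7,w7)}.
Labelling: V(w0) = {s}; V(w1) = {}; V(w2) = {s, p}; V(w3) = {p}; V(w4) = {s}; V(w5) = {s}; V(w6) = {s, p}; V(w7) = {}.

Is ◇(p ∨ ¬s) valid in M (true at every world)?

Yes

Recall that ◇ψ holds at a world iff ψ holds at some accessible world.
Let φ = ◇(p ∨ ¬s). Evaluate φ at each world:
  w0 (successors {w1, w3, w4, w5}): φ is true.
  w1 (successors {w0, w6}): φ is true.
  w2 (successors {w0, w1, w2, w4, w5}): φ is true.
  w3 (successors {w2, w3, w4, w5, w6}): φ is true.
  w4 (successors {w0, w3, w4, w5, w6, w7}): φ is true.
  w5 (successors {w0, w1, w6, w7}): φ is true.
  w6 (successors {w1, w2, w5}): φ is true.
  w7 (successors {w0, w1, w2, w5, w7}): φ is true.
For instance, at w6:
  At w6: ◇(p ∨ ¬s) requires p ∨ ¬s at some successor in {w1, w2, w5}.
    p ∨ ¬s holds at w1, so ◇(p ∨ ¬s) is true at w6.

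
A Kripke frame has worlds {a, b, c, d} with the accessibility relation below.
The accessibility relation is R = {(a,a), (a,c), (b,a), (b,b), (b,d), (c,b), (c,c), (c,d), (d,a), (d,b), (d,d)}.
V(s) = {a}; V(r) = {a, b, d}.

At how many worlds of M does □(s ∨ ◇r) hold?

4

Recall that □ψ holds at a world iff ψ holds at every accessible world, and ◇ψ holds iff ψ holds at some accessible world.
Let φ = □(s ∨ ◇r). Evaluate φ at each world:
  a (successors {a, c}): φ is true.
  b (successors {a, b, d}): φ is true.
  c (successors {b, c, d}): φ is true.
  d (successors {a, b, d}): φ is true.
For instance, at b:
  At b: □(s ∨ ◇r) requires s ∨ ◇r at every successor {a, b, d}.
      At a: s is true, ◇r is true, so s ∨ ◇r is true.
      At b: s is false, ◇r is true, so s ∨ ◇r is true.
      At d: s is false, ◇r is true, so s ∨ ◇r is true.
  So □(s ∨ ◇r) is true at b.
Satisfying worlds: {a, b, c, d}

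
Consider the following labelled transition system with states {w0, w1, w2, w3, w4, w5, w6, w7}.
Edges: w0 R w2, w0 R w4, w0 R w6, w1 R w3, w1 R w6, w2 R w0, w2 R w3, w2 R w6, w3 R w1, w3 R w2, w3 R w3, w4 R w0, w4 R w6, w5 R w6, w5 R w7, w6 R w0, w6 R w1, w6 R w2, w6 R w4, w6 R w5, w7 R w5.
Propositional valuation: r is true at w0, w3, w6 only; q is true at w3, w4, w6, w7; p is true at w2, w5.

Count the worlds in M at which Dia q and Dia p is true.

Let φ = Dia q and Dia p. Evaluate φ at each world:
  w0 (successors {w2, w4, w6}): φ is true.
  w1 (successors {w3, w6}): φ is false.
  w2 (successors {w0, w3, w6}): φ is false.
  w3 (successors {w1, w2, w3}): φ is true.
  w4 (successors {w0, w6}): φ is false.
  w5 (successors {w6, w7}): φ is false.
  w6 (successors {w0, w1, w2, w4, w5}): φ is true.
  w7 (successors {w5}): φ is false.
For instance, at w3:
  At w3: Dia q is true, Dia p is true, so Dia q and Dia p is true.
    At w3: Dia q requires q at some successor in {w1, w2, w3}.
      q holds at w3, so Dia q is true at w3.
    At w3: Dia p requires p at some successor in {w1, w2, w3}.
      p holds at w2, so Dia p is true at w3.
Satisfying worlds: {w0, w3, w6}

3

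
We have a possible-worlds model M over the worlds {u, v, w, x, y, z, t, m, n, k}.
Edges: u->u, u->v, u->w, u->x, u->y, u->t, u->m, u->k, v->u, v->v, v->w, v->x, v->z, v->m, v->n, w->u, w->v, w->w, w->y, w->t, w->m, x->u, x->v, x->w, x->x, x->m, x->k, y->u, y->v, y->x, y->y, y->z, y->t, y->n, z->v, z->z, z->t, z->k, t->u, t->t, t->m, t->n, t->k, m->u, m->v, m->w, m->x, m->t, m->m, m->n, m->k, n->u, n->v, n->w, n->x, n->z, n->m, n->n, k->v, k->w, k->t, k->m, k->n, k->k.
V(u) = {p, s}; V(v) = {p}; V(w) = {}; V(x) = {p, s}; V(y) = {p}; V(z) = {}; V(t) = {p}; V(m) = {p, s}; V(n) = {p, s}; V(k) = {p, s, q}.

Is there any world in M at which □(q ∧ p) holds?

Recall that □ψ holds at a world iff ψ holds at every accessible world, and ◇ψ holds iff ψ holds at some accessible world.
Let φ = □(q ∧ p). Evaluate φ at each world:
  u (successors {u, v, w, x, y, t, m, k}): φ is false.
  v (successors {u, v, w, x, z, m, n}): φ is false.
  w (successors {u, v, w, y, t, m}): φ is false.
  x (successors {u, v, w, x, m, k}): φ is false.
  y (successors {u, v, x, y, z, t, n}): φ is false.
  z (successors {v, z, t, k}): φ is false.
  t (successors {u, t, m, n, k}): φ is false.
  m (successors {u, v, w, x, t, m, n, k}): φ is false.
  n (successors {u, v, w, x, z, m, n}): φ is false.
  k (successors {v, w, t, m, n, k}): φ is false.
For instance, at v:
  At v: □(q ∧ p) requires q ∧ p at every successor {u, v, w, x, z, m, n}.
    q ∧ p fails at u, so □(q ∧ p) is false at v.

No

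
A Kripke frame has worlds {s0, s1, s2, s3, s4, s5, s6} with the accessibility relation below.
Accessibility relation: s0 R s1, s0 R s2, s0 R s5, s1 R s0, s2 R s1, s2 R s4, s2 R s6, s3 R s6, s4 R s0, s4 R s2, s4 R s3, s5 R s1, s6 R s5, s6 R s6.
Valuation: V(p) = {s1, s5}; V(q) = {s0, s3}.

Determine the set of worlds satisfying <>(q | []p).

s0, s1, s4, s6

Recall that []ψ holds at a world iff ψ holds at every accessible world, and <>ψ holds iff ψ holds at some accessible world.
Let φ = <>(q | []p). Evaluate φ at each world:
  s0 (successors {s1, s2, s5}): φ is true.
  s1 (successors {s0}): φ is true.
  s2 (successors {s1, s4, s6}): φ is false.
  s3 (successors {s6}): φ is false.
  s4 (successors {s0, s2, s3}): φ is true.
  s5 (successors {s1}): φ is false.
  s6 (successors {s5, s6}): φ is true.
For instance, at s6:
  At s6: <>(q | []p) requires q | []p at some successor in {s5, s6}.
    q | []p holds at s5, so <>(q | []p) is true at s6.
      At s5: q is false, []p is true, so q | []p is true.
Satisfying worlds: {s0, s1, s4, s6}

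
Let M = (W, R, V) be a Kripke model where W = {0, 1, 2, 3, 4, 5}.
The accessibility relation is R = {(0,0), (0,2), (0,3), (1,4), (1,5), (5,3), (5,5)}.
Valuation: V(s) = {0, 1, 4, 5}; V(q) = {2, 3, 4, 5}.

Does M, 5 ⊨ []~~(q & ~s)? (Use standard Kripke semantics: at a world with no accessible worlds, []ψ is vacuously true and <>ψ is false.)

No

Recall that []ψ holds at a world iff ψ holds at every accessible world, and <>ψ holds iff ψ holds at some accessible world.
At 5: []~~(q & ~s) requires ~~(q & ~s) at every successor {3, 5}.
  ~~(q & ~s) fails at 5, so []~~(q & ~s) is false at 5.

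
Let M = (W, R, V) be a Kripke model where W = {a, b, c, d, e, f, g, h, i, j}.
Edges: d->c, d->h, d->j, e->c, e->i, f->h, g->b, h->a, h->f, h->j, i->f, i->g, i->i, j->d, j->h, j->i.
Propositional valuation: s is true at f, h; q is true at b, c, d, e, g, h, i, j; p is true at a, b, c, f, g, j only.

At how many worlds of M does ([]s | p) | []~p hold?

Let φ = ([]s | p) | []~p. Evaluate φ at each world:
  a (successors ∅): φ is true.
  b (successors ∅): φ is true.
  c (successors ∅): φ is true.
  d (successors {c, h, j}): φ is false.
  e (successors {c, i}): φ is false.
  f (successors {h}): φ is true.
  g (successors {b}): φ is true.
  h (successors {a, f, j}): φ is false.
  i (successors {f, g, i}): φ is false.
  j (successors {d, h, i}): φ is true.
For instance, at h:
  At h: []s | p is false, []~p is false, so ([]s | p) | []~p is false.
    At h: []s is false, p is false, so []s | p is false.
      At h: []s requires s at every successor {a, f, j}.
        s fails at a, so []s is false at h.
    At h: []~p requires ~p at every successor {a, f, j}.
      ~p fails at a, so []~p is false at h.
Satisfying worlds: {a, b, c, f, g, j}

6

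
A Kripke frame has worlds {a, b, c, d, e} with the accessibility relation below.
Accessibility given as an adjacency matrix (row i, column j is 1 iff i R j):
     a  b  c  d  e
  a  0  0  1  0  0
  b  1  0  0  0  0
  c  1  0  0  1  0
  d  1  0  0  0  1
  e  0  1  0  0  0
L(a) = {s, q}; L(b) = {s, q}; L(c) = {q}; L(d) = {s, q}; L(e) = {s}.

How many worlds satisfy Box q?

4

Let φ = Box q. Evaluate φ at each world:
  a (successors {c}): φ is true.
  b (successors {a}): φ is true.
  c (successors {a, d}): φ is true.
  d (successors {a, e}): φ is false.
  e (successors {b}): φ is true.
For instance, at d:
  At d: Box q requires q at every successor {a, e}.
    q fails at e, so Box q is false at d.
Satisfying worlds: {a, b, c, e}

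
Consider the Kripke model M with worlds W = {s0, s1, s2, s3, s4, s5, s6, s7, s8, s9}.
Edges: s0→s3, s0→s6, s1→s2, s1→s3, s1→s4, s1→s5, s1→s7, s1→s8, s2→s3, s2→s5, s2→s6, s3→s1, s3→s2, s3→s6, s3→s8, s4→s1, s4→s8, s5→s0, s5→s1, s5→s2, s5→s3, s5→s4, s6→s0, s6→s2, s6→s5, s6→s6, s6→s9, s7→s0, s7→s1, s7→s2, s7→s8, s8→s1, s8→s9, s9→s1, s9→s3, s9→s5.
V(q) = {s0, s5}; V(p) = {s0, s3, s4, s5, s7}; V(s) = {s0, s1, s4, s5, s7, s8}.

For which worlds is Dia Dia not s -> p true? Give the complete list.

Let φ = Dia Dia not s -> p. Evaluate φ at each world:
  s0 (successors {s3, s6}): φ is true.
  s1 (successors {s2, s3, s4, s5, s7, s8}): φ is false.
  s2 (successors {s3, s5, s6}): φ is false.
  s3 (successors {s1, s2, s6, s8}): φ is true.
  s4 (successors {s1, s8}): φ is true.
  s5 (successors {s0, s1, s2, s3, s4}): φ is true.
  s6 (successors {s0, s2, s5, s6, s9}): φ is false.
  s7 (successors {s0, s1, s2, s8}): φ is true.
  s8 (successors {s1, s9}): φ is false.
  s9 (successors {s1, s3, s5}): φ is false.
For instance, at s6:
  At s6: Dia Dia not s is true, p is false, so Dia Dia not s -> p is false.
    At s6: Dia Dia not s requires Dia not s at some successor in {s0, s2, s5, s6, s9}.
      Dia not s holds at s0, so Dia Dia not s is true at s6.
Satisfying worlds: {s0, s3, s4, s5, s7}

s0, s3, s4, s5, s7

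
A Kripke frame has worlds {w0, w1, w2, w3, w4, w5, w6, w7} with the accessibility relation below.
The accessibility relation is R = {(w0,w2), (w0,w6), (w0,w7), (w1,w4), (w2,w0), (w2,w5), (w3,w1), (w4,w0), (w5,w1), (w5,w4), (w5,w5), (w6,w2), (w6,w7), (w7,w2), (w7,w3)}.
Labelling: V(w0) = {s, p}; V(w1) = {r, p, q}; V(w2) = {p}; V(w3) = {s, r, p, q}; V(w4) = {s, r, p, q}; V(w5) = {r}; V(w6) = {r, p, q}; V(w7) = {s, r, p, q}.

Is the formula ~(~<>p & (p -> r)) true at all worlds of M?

Yes

Let φ = ~(~<>p & (p -> r)). Evaluate φ at each world:
  w0 (successors {w2, w6, w7}): φ is true.
  w1 (successors {w4}): φ is true.
  w2 (successors {w0, w5}): φ is true.
  w3 (successors {w1}): φ is true.
  w4 (successors {w0}): φ is true.
  w5 (successors {w1, w4, w5}): φ is true.
  w6 (successors {w2, w7}): φ is true.
  w7 (successors {w2, w3}): φ is true.
For instance, at w0:
  At w0: ~<>p & (p -> r) is false, so ~(~<>p & (p -> r)) is true.
    At w0: ~<>p is false, p -> r is false, so ~<>p & (p -> r) is false.
      At w0: <>p is true, so ~<>p is false.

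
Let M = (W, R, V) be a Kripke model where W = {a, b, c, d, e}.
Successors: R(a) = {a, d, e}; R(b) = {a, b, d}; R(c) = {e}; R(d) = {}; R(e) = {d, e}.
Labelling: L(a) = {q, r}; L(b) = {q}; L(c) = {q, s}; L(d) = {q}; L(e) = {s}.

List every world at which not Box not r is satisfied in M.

Let φ = not Box not r. Evaluate φ at each world:
  a (successors {a, d, e}): φ is true.
  b (successors {a, b, d}): φ is true.
  c (successors {e}): φ is false.
  d (successors ∅): φ is false.
  e (successors {d, e}): φ is false.
For instance, at a:
  At a: Box not r is false, so not Box not r is true.
    At a: Box not r requires not r at every successor {a, d, e}.
      not r fails at a, so Box not r is false at a.
Satisfying worlds: {a, b}

a, b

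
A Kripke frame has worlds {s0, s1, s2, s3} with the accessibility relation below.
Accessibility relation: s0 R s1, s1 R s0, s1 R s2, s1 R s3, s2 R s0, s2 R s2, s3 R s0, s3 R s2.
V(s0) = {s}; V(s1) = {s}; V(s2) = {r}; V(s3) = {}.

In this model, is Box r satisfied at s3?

Recall that Box ψ holds at a world iff ψ holds at every accessible world, and Dia ψ holds iff ψ holds at some accessible world.
At s3: Box r requires r at every successor {s0, s2}.
  r fails at s0, so Box r is false at s3.

No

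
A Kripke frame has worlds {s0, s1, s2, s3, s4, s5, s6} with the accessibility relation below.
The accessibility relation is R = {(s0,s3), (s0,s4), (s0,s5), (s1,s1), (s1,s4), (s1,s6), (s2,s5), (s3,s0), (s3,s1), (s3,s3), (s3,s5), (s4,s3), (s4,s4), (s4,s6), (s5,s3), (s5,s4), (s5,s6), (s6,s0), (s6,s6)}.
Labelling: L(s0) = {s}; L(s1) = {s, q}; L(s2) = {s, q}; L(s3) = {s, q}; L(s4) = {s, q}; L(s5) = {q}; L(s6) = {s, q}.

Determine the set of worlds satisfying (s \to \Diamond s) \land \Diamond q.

s0, s1, s3, s4, s5, s6

Let φ = (s \to \Diamond s) \land \Diamond q. Evaluate φ at each world:
  s0 (successors {s3, s4, s5}): φ is true.
  s1 (successors {s1, s4, s6}): φ is true.
  s2 (successors {s5}): φ is false.
  s3 (successors {s0, s1, s3, s5}): φ is true.
  s4 (successors {s3, s4, s6}): φ is true.
  s5 (successors {s3, s4, s6}): φ is true.
  s6 (successors {s0, s6}): φ is true.
For instance, at s1:
  At s1: s \to \Diamond s is true, \Diamond q is true, so (s \to \Diamond s) \land \Diamond q is true.
    At s1: s is true, \Diamond s is true, so s \to \Diamond s is true.
      At s1: \Diamond s requires s at some successor in {s1, s4, s6}.
        s holds at s1, so \Diamond s is true at s1.
    At s1: \Diamond q requires q at some successor in {s1, s4, s6}.
      q holds at s1, so \Diamond q is true at s1.
Satisfying worlds: {s0, s1, s3, s4, s5, s6}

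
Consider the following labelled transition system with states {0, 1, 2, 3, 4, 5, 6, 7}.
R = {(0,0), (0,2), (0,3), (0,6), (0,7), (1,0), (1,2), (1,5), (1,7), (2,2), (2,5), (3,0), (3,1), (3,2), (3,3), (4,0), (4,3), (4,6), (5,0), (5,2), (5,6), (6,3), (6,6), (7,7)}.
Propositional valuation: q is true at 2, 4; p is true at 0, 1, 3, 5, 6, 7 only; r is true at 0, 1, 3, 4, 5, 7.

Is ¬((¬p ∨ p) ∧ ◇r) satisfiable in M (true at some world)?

Let φ = ¬((¬p ∨ p) ∧ ◇r). Evaluate φ at each world:
  0 (successors {0, 2, 3, 6, 7}): φ is false.
  1 (successors {0, 2, 5, 7}): φ is false.
  2 (successors {2, 5}): φ is false.
  3 (successors {0, 1, 2, 3}): φ is false.
  4 (successors {0, 3, 6}): φ is false.
  5 (successors {0, 2, 6}): φ is false.
  6 (successors {3, 6}): φ is false.
  7 (successors {7}): φ is false.
For instance, at 5:
  At 5: (¬p ∨ p) ∧ ◇r is true, so ¬((¬p ∨ p) ∧ ◇r) is false.
    At 5: ¬p ∨ p is true, ◇r is true, so (¬p ∨ p) ∧ ◇r is true.
      At 5: ◇r requires r at some successor in {0, 2, 6}.
        r holds at 0, so ◇r is true at 5.

No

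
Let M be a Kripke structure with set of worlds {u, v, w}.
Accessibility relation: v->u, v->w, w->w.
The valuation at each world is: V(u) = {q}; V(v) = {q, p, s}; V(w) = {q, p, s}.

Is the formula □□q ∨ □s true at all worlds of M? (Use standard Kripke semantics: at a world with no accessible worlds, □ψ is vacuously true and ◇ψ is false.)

Recall that □ψ holds at a world iff ψ holds at every accessible world, and ◇ψ holds iff ψ holds at some accessible world.
Let φ = □□q ∨ □s. Evaluate φ at each world:
  u (successors ∅): φ is true.
  v (successors {u, w}): φ is true.
  w (successors {w}): φ is true.
For instance, at w:
  At w: □□q is true, □s is true, so □□q ∨ □s is true.
    At w: □□q requires □q at every successor {w}.
      At w: □q is true.
    So □□q is true at w.
    At w: □s requires s at every successor {w}.
      At w: s is true.
    So □s is true at w.

Yes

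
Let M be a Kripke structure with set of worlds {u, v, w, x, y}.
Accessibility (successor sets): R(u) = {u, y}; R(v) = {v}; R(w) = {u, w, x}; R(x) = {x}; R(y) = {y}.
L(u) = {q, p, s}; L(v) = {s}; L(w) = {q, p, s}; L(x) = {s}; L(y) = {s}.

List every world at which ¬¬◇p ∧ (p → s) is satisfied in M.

u, w

Let φ = ¬¬◇p ∧ (p → s). Evaluate φ at each world:
  u (successors {u, y}): φ is true.
  v (successors {v}): φ is false.
  w (successors {u, w, x}): φ is true.
  x (successors {x}): φ is false.
  y (successors {y}): φ is false.
For instance, at x:
  At x: ¬¬◇p is false, p → s is true, so ¬¬◇p ∧ (p → s) is false.
    At x: ¬◇p is true, so ¬¬◇p is false.
      At x: ◇p is false, so ¬◇p is true.
Satisfying worlds: {u, w}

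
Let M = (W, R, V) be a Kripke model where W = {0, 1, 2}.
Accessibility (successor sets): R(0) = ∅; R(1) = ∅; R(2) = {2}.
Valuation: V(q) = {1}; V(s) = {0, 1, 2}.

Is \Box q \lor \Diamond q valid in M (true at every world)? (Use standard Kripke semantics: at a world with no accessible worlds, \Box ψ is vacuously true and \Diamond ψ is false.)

No

Let φ = \Box q \lor \Diamond q. Evaluate φ at each world:
  0 (successors ∅): φ is true.
  1 (successors ∅): φ is true.
  2 (successors {2}): φ is false.
Detail at 2 (counterexample):
  At 2: \Box q is false, \Diamond q is false, so \Box q \lor \Diamond q is false.
    At 2: \Box q requires q at every successor {2}.
      q fails at 2, so \Box q is false at 2.
    At 2: \Diamond q requires q at some successor in {2}.
      At 2: q is false.
    So \Diamond q is false at 2.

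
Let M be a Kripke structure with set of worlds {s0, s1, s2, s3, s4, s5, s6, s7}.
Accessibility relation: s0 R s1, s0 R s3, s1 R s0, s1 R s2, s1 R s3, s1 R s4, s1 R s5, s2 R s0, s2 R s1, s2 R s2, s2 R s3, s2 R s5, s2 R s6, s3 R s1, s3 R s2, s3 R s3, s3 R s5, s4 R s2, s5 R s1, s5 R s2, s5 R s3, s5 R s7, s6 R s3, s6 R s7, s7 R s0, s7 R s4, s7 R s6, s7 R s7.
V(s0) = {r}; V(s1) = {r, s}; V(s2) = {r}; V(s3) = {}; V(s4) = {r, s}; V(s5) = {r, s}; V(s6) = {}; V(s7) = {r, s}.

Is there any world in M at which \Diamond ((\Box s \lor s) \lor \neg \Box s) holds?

Yes

Let φ = \Diamond ((\Box s \lor s) \lor \neg \Box s). Evaluate φ at each world:
  s0 (successors {s1, s3}): φ is true.
  s1 (successors {s0, s2, s3, s4, s5}): φ is true.
  s2 (successors {s0, s1, s2, s3, s5, s6}): φ is true.
  s3 (successors {s1, s2, s3, s5}): φ is true.
  s4 (successors {s2}): φ is true.
  s5 (successors {s1, s2, s3, s7}): φ is true.
  s6 (successors {s3, s7}): φ is true.
  s7 (successors {s0, s4, s6, s7}): φ is true.
Detail at s0 (witness):
  At s0: \Diamond ((\Box s \lor s) \lor \neg \Box s) requires (\Box s \lor s) \lor \neg \Box s at some successor in {s1, s3}.
    (\Box s \lor s) \lor \neg \Box s holds at s1, so \Diamond ((\Box s \lor s) \lor \neg \Box s) is true at s0.
      At s1: \Box s \lor s is true, \neg \Box s is true, so (\Box s \lor s) \lor \neg \Box s is true.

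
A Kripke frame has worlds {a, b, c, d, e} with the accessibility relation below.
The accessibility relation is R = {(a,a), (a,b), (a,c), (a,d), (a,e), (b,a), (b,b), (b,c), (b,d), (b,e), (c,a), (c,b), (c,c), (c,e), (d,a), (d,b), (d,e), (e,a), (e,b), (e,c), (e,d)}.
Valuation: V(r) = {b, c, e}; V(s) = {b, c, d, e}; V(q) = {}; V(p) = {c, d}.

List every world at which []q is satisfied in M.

Let φ = []q. Evaluate φ at each world:
  a (successors {a, b, c, d, e}): φ is false.
  b (successors {a, b, c, d, e}): φ is false.
  c (successors {a, b, c, e}): φ is false.
  d (successors {a, b, e}): φ is false.
  e (successors {a, b, c, d}): φ is false.
For instance, at c:
  At c: []q requires q at every successor {a, b, c, e}.
    q fails at a, so []q is false at c.
Satisfying worlds: none.

none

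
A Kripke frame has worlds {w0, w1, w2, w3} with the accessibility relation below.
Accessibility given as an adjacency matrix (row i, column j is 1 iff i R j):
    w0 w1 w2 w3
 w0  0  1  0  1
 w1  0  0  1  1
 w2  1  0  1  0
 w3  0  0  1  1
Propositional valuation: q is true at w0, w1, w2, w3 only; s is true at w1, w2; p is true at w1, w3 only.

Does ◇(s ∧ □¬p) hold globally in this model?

Recall that □ψ holds at a world iff ψ holds at every accessible world, and ◇ψ holds iff ψ holds at some accessible world.
Let φ = ◇(s ∧ □¬p). Evaluate φ at each world:
  w0 (successors {w1, w3}): φ is false.
  w1 (successors {w2, w3}): φ is true.
  w2 (successors {w0, w2}): φ is true.
  w3 (successors {w2, w3}): φ is true.
Detail at w0 (counterexample):
  At w0: ◇(s ∧ □¬p) requires s ∧ □¬p at some successor in {w1, w3}.
    At w1: s ∧ □¬p is false.
    At w3: s ∧ □¬p is false.
  So ◇(s ∧ □¬p) is false at w0.

No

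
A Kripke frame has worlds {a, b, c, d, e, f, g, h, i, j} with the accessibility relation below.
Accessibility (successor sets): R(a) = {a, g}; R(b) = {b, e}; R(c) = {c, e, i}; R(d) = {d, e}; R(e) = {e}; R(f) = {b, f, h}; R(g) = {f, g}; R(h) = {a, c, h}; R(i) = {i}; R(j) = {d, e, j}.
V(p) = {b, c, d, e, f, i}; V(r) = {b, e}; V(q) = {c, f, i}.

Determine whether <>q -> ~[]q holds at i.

At i: <>q is true, ~[]q is false, so <>q -> ~[]q is false.
  At i: <>q requires q at some successor in {i}.
    q holds at i, so <>q is true at i.
  At i: []q is true, so ~[]q is false.
    At i: []q requires q at every successor {i}.
      At i: q is true.
    So []q is true at i.

No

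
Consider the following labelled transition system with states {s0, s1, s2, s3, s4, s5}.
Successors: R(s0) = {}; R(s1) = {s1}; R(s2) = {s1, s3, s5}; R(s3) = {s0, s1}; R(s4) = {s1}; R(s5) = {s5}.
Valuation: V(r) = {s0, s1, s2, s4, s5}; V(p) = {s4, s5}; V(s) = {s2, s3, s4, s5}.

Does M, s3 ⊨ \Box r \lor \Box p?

At s3: \Box r is true, \Box p is false, so \Box r \lor \Box p is true.
  At s3: \Box r requires r at every successor {s0, s1}.
    At s0: r is true.
    At s1: r is true.
  So \Box r is true at s3.
  At s3: \Box p requires p at every successor {s0, s1}.
    p fails at s0, so \Box p is false at s3.

Yes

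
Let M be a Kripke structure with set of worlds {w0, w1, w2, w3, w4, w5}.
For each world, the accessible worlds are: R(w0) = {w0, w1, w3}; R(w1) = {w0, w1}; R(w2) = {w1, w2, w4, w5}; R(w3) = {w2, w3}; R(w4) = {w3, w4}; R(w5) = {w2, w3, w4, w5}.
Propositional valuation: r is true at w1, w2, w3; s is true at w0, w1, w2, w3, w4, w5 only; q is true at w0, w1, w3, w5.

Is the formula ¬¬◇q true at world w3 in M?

Yes

Recall that ◇ψ holds at a world iff ψ holds at some accessible world.
At w3: ¬◇q is false, so ¬¬◇q is true.
  At w3: ◇q is true, so ¬◇q is false.
    At w3: ◇q requires q at some successor in {w2, w3}.
      q holds at w3, so ◇q is true at w3.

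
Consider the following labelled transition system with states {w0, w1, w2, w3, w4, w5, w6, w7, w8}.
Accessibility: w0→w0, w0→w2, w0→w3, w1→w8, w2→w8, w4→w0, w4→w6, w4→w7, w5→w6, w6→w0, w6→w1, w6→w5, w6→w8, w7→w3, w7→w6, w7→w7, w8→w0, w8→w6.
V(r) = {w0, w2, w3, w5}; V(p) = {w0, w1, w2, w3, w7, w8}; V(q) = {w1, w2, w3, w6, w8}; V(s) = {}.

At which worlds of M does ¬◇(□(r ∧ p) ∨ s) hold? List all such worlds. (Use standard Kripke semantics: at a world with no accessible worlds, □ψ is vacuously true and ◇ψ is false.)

Let φ = ¬◇(□(r ∧ p) ∨ s). Evaluate φ at each world:
  w0 (successors {w0, w2, w3}): φ is false.
  w1 (successors {w8}): φ is true.
  w2 (successors {w8}): φ is true.
  w3 (successors ∅): φ is true.
  w4 (successors {w0, w6, w7}): φ is false.
  w5 (successors {w6}): φ is true.
  w6 (successors {w0, w1, w5, w8}): φ is false.
  w7 (successors {w3, w6, w7}): φ is false.
  w8 (successors {w0, w6}): φ is false.
For instance, at w0:
  At w0: ◇(□(r ∧ p) ∨ s) is true, so ¬◇(□(r ∧ p) ∨ s) is false.
    At w0: ◇(□(r ∧ p) ∨ s) requires □(r ∧ p) ∨ s at some successor in {w0, w2, w3}.
      □(r ∧ p) ∨ s holds at w0, so ◇(□(r ∧ p) ∨ s) is true at w0.
Satisfying worlds: {w1, w2, w3, w5}

w1, w2, w3, w5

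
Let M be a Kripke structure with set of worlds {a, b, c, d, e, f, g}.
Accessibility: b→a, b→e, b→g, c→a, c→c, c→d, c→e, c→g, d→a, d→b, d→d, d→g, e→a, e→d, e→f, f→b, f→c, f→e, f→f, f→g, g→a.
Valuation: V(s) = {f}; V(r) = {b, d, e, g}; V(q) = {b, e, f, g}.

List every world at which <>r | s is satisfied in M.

b, c, d, e, f

Let φ = <>r | s. Evaluate φ at each world:
  a (successors ∅): φ is false.
  b (successors {a, e, g}): φ is true.
  c (successors {a, c, d, e, g}): φ is true.
  d (successors {a, b, d, g}): φ is true.
  e (successors {a, d, f}): φ is true.
  f (successors {b, c, e, f, g}): φ is true.
  g (successors {a}): φ is false.
For instance, at f:
  At f: <>r is true, s is true, so <>r | s is true.
    At f: <>r requires r at some successor in {b, c, e, f, g}.
      r holds at b, so <>r is true at f.
Satisfying worlds: {b, c, d, e, f}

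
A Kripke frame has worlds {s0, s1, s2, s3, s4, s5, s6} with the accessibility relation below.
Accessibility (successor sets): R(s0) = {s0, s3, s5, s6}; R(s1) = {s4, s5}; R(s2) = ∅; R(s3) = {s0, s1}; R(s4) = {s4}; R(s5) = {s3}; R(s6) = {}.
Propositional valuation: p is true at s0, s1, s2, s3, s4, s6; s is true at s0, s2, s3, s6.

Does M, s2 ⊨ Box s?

Recall that Box ψ holds at a world iff ψ holds at every accessible world, and Dia ψ holds iff ψ holds at some accessible world.
At s2: no accessible worlds, so Box s holds vacuously.

Yes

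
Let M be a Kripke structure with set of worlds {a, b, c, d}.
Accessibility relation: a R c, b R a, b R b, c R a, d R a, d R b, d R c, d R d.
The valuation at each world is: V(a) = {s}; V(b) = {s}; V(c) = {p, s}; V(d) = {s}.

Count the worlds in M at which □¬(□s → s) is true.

0

Recall that □ψ holds at a world iff ψ holds at every accessible world, and ◇ψ holds iff ψ holds at some accessible world.
Let φ = □¬(□s → s). Evaluate φ at each world:
  a (successors {c}): φ is false.
  b (successors {a, b}): φ is false.
  c (successors {a}): φ is false.
  d (successors {a, b, c, d}): φ is false.
For instance, at d:
  At d: □¬(□s → s) requires ¬(□s → s) at every successor {a, b, c, d}.
    ¬(□s → s) fails at a, so □¬(□s → s) is false at d.
      At a: □s → s is true, so ¬(□s → s) is false.
Satisfying worlds: none.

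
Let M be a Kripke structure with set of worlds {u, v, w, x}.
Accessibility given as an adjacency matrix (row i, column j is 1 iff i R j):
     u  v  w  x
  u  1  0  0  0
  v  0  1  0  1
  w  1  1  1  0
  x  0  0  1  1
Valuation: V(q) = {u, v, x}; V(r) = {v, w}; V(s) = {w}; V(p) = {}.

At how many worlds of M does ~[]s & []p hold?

Let φ = ~[]s & []p. Evaluate φ at each world:
  u (successors {u}): φ is false.
  v (successors {v, x}): φ is false.
  w (successors {u, v, w}): φ is false.
  x (successors {w, x}): φ is false.
For instance, at v:
  At v: ~[]s is true, []p is false, so ~[]s & []p is false.
    At v: []s is false, so ~[]s is true.
      At v: []s requires s at every successor {v, x}.
        s fails at v, so []s is false at v.
    At v: []p requires p at every successor {v, x}.
      p fails at v, so []p is false at v.
Satisfying worlds: none.

0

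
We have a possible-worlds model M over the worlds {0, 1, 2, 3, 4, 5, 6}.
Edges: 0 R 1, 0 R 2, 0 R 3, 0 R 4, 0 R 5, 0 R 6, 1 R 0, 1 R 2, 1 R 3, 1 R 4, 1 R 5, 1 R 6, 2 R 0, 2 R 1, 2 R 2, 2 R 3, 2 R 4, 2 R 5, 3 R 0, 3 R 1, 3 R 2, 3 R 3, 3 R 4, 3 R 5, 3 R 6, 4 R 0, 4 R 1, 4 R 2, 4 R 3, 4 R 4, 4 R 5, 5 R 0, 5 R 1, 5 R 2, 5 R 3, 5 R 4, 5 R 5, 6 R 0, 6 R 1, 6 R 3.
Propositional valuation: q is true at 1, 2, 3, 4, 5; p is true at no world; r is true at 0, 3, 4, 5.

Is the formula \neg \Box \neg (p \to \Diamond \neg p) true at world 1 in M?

Yes

At 1: \Box \neg (p \to \Diamond \neg p) is false, so \neg \Box \neg (p \to \Diamond \neg p) is true.
  At 1: \Box \neg (p \to \Diamond \neg p) requires \neg (p \to \Diamond \neg p) at every successor {0, 2, 3, 4, 5, 6}.
    \neg (p \to \Diamond \neg p) fails at 0, so \Box \neg (p \to \Diamond \neg p) is false at 1.
      At 0: p \to \Diamond \neg p is true, so \neg (p \to \Diamond \neg p) is false.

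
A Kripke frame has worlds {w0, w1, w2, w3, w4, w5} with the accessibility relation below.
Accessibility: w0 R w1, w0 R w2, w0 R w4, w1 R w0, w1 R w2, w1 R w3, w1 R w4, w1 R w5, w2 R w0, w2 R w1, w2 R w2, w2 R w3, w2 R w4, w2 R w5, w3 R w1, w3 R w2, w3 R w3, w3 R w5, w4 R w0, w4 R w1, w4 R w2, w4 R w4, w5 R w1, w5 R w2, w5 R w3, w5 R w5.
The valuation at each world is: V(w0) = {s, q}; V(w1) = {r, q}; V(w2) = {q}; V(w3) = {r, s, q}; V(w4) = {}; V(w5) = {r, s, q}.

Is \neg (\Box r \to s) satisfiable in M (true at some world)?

Let φ = \neg (\Box r \to s). Evaluate φ at each world:
  w0 (successors {w1, w2, w4}): φ is false.
  w1 (successors {w0, w2, w3, w4, w5}): φ is false.
  w2 (successors {w0, w1, w2, w3, w4, w5}): φ is false.
  w3 (successors {w1, w2, w3, w5}): φ is false.
  w4 (successors {w0, w1, w2, w4}): φ is false.
  w5 (successors {w1, w2, w3, w5}): φ is false.
For instance, at w0:
  At w0: \Box r \to s is true, so \neg (\Box r \to s) is false.
    At w0: \Box r is false, s is true, so \Box r \to s is true.
      At w0: \Box r requires r at every successor {w1, w2, w4}.
        r fails at w2, so \Box r is false at w0.

No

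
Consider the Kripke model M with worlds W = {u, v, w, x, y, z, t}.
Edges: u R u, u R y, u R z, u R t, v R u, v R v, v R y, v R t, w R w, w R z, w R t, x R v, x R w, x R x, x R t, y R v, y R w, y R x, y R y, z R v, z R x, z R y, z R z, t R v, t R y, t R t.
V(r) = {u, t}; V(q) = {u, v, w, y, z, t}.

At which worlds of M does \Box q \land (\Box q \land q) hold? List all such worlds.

Recall that \Box ψ holds at a world iff ψ holds at every accessible world, and \Diamond ψ holds iff ψ holds at some accessible world.
Let φ = \Box q \land (\Box q \land q). Evaluate φ at each world:
  u (successors {u, y, z, t}): φ is true.
  v (successors {u, v, y, t}): φ is true.
  w (successors {w, z, t}): φ is true.
  x (successors {v, w, x, t}): φ is false.
  y (successors {v, w, x, y}): φ is false.
  z (successors {v, x, y, z}): φ is false.
  t (successors {v, y, t}): φ is true.
For instance, at x:
  At x: \Box q is false, \Box q \land q is false, so \Box q \land (\Box q \land q) is false.
    At x: \Box q requires q at every successor {v, w, x, t}.
      q fails at x, so \Box q is false at x.
    At x: \Box q is false, q is false, so \Box q \land q is false.
      At x: \Box q requires q at every successor {v, w, x, t}.
        q fails at x, so \Box q is false at x.
Satisfying worlds: {u, v, w, t}

u, v, w, t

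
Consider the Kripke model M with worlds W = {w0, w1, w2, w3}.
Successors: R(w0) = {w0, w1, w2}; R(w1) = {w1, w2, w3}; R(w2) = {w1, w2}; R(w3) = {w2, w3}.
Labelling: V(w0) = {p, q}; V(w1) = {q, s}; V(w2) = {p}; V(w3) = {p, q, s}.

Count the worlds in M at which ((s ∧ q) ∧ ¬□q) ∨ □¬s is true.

2

Let φ = ((s ∧ q) ∧ ¬□q) ∨ □¬s. Evaluate φ at each world:
  w0 (successors {w0, w1, w2}): φ is false.
  w1 (successors {w1, w2, w3}): φ is true.
  w2 (successors {w1, w2}): φ is false.
  w3 (successors {w2, w3}): φ is true.
For instance, at w3:
  At w3: (s ∧ q) ∧ ¬□q is true, □¬s is false, so ((s ∧ q) ∧ ¬□q) ∨ □¬s is true.
    At w3: s ∧ q is true, ¬□q is true, so (s ∧ q) ∧ ¬□q is true.
      At w3: □q is false, so ¬□q is true.
    At w3: □¬s requires ¬s at every successor {w2, w3}.
      ¬s fails at w3, so □¬s is false at w3.
Satisfying worlds: {w1, w3}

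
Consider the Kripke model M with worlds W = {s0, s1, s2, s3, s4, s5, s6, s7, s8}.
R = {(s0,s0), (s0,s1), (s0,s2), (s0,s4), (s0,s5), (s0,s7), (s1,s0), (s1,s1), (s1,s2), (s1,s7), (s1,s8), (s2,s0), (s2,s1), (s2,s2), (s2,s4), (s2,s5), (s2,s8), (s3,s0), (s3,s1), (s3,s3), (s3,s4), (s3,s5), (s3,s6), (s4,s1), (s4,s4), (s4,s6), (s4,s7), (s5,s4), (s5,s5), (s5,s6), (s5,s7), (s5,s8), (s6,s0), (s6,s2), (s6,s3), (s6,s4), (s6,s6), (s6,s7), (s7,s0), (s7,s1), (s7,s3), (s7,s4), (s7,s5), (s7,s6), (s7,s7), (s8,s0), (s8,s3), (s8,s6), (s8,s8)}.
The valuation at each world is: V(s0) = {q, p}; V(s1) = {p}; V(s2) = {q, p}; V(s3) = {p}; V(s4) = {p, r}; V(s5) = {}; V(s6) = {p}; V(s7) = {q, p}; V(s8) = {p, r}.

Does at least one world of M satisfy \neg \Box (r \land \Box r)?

Recall that \Box ψ holds at a world iff ψ holds at every accessible world, and \Diamond ψ holds iff ψ holds at some accessible world.
Let φ = \neg \Box (r \land \Box r). Evaluate φ at each world:
  s0 (successors {s0, s1, s2, s4, s5, s7}): φ is true.
  s1 (successors {s0, s1, s2, s7, s8}): φ is true.
  s2 (successors {s0, s1, s2, s4, s5, s8}): φ is true.
  s3 (successors {s0, s1, s3, s4, s5, s6}): φ is true.
  s4 (successors {s1, s4, s6, s7}): φ is true.
  s5 (successors {s4, s5, s6, s7, s8}): φ is true.
  s6 (successors {s0, s2, s3, s4, s6, s7}): φ is true.
  s7 (successors {s0, s1, s3, s4, s5, s6, s7}): φ is true.
  s8 (successors {s0, s3, s6, s8}): φ is true.
Detail at s0 (witness):
  At s0: \Box (r \land \Box r) is false, so \neg \Box (r \land \Box r) is true.
    At s0: \Box (r \land \Box r) requires r \land \Box r at every successor {s0, s1, s2, s4, s5, s7}.
      r \land \Box r fails at s0, so \Box (r \land \Box r) is false at s0.

Yes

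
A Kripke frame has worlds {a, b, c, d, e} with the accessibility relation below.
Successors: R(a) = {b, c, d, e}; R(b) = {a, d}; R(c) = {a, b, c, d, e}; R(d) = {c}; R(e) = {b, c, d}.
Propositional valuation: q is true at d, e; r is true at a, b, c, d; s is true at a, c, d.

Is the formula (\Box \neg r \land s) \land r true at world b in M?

At b: \Box \neg r \land s is false, r is true, so (\Box \neg r \land s) \land r is false.
  At b: \Box \neg r is false, s is false, so \Box \neg r \land s is false.
    At b: \Box \neg r requires \neg r at every successor {a, d}.
      \neg r fails at a, so \Box \neg r is false at b.

No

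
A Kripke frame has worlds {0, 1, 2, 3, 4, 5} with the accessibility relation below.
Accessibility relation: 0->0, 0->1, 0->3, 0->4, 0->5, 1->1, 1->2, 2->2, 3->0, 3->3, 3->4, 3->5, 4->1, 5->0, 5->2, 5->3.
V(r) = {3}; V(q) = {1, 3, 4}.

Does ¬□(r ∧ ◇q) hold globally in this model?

Yes

Recall that □ψ holds at a world iff ψ holds at every accessible world, and ◇ψ holds iff ψ holds at some accessible world.
Let φ = ¬□(r ∧ ◇q). Evaluate φ at each world:
  0 (successors {0, 1, 3, 4, 5}): φ is true.
  1 (successors {1, 2}): φ is true.
  2 (successors {2}): φ is true.
  3 (successors {0, 3, 4, 5}): φ is true.
  4 (successors {1}): φ is true.
  5 (successors {0, 2, 3}): φ is true.
For instance, at 4:
  At 4: □(r ∧ ◇q) is false, so ¬□(r ∧ ◇q) is true.
    At 4: □(r ∧ ◇q) requires r ∧ ◇q at every successor {1}.
      r ∧ ◇q fails at 1, so □(r ∧ ◇q) is false at 4.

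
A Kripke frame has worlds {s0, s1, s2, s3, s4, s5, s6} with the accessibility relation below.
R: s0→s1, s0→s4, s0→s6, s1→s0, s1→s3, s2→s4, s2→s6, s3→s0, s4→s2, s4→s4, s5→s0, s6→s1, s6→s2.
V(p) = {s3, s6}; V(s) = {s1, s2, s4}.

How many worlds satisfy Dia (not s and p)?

Let φ = Dia (not s and p). Evaluate φ at each world:
  s0 (successors {s1, s4, s6}): φ is true.
  s1 (successors {s0, s3}): φ is true.
  s2 (successors {s4, s6}): φ is true.
  s3 (successors {s0}): φ is false.
  s4 (successors {s2, s4}): φ is false.
  s5 (successors {s0}): φ is false.
  s6 (successors {s1, s2}): φ is false.
For instance, at s3:
  At s3: Dia (not s and p) requires not s and p at some successor in {s0}.
    At s0: not s and p is false.
  So Dia (not s and p) is false at s3.
Satisfying worlds: {s0, s1, s2}

3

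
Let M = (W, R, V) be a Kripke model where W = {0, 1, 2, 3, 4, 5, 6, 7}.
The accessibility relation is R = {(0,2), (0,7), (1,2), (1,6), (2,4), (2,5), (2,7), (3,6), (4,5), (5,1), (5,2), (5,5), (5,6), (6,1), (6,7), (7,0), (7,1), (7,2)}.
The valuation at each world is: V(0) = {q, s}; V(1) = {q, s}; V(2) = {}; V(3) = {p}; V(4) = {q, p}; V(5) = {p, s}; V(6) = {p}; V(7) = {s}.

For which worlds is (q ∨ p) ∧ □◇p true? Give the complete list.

Recall that □ψ holds at a world iff ψ holds at every accessible world, and ◇ψ holds iff ψ holds at some accessible world.
Let φ = (q ∨ p) ∧ □◇p. Evaluate φ at each world:
  0 (successors {2, 7}): φ is false.
  1 (successors {2, 6}): φ is false.
  2 (successors {4, 5, 7}): φ is false.
  3 (successors {6}): φ is false.
  4 (successors {5}): φ is true.
  5 (successors {1, 2, 5, 6}): φ is false.
  6 (successors {1, 7}): φ is false.
  7 (successors {0, 1, 2}): φ is false.
For instance, at 2:
  At 2: q ∨ p is false, □◇p is false, so (q ∨ p) ∧ □◇p is false.
    At 2: □◇p requires ◇p at every successor {4, 5, 7}.
      ◇p fails at 7, so □◇p is false at 2.
Satisfying worlds: {4}

4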